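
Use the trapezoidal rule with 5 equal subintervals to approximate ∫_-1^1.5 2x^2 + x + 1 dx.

6.25

Δx = (1.5 − (-1))/5 = 0.5.
f(-1) = 2, f(-0.5) = 1, f(0) = 1, f(0.5) = 2, f(1) = 4, f(1.5) = 7.
T_5 = (Δx/2)·[f(x_0) + 2f(x_1) + ... + 2f(x_{4}) + f(x_5)].
Sum = 6.25.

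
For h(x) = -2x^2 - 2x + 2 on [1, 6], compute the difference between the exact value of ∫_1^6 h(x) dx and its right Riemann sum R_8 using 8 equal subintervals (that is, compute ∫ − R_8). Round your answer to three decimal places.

Exact integral: ∫_1^6 h(x) dx ≈ -168.33333.
R_8 = -193.984375.
Error ≈ -168.33333 − (-193.984375) ≈ 25.651.

25.651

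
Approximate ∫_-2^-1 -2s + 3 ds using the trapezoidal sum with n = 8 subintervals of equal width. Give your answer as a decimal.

6

Δs = (-1 − (-2))/8 = 0.125.
f(-2) = 7, f(-1.875) = 6.75, f(-1.75) = 6.5, f(-1.625) = 6.25, f(-1.5) = 6, f(-1.375) = 5.75, f(-1.25) = 5.5, f(-1.125) = 5.25, f(-1) = 5.
T_8 = (Δs/2)·[f(s_0) + 2f(s_1) + ... + 2f(s_{7}) + f(s_8)].
Sum = 6.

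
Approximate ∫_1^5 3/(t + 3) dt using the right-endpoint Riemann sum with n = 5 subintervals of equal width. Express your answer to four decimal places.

Δt = (5 − 1)/5 = 0.8.
Right endpoints: 1.8, 2.6, 3.4, 4.2, 5.
f(1.8) = 0.625, f(2.6) = 15/28, f(3.4) = 0.46875, f(4.2) = 5/12, f(5) = 0.375.
Sum = Δt · [f(1.8) + f(2.6) + f(3.4) + f(4.2) + f(5)].
Sum ≈ 1.9369.

1.9369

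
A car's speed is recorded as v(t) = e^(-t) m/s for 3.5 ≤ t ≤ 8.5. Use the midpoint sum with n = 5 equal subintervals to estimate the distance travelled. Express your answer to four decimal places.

0.0288

Δt = (8.5 − 3.5)/5 = 1.
Midpoints: 4, 5, 6, 7, 8.
v(4) ≈ 0.0183, v(5) ≈ 0.0067, v(6) ≈ 0.0025, v(7) ≈ 0.0009, v(8) ≈ 0.0003.
Sum = Δt · [v(4) + v(5) + v(6) + v(7) + v(8)].
Sum ≈ 0.0288.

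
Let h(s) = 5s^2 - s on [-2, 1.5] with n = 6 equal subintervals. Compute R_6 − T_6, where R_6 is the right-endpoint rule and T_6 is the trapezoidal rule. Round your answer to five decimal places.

-3.57292

R_6 ≈ 17.2528935.
T_6 ≈ 20.8258102.
R_6 − T_6 ≈ -3.57292.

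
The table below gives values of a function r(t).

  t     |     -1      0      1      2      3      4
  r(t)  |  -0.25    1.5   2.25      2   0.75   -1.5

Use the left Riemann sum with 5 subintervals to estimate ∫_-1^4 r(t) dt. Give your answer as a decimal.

6.25

Δt = 1.
Sum = 1·[(-0.25) + 1.5 + 2.25 + 2 + 0.75] = 6.25.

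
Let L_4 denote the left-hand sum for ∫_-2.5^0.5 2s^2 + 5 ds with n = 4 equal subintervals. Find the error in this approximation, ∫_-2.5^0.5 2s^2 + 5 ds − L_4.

Exact integral: ∫_-2.5^0.5 f(s) ds = 25.5.
L_4 = 30.5625.
Error = 25.5 − 30.5625 = -5.0625.

-5.0625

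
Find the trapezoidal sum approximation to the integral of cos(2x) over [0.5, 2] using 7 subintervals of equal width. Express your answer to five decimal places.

Δx = (2 − 0.5)/7 = 3/14.
f(0.5) ≈ 0.54030, f(5/7) ≈ 0.14175, f(13/14) ≈ -0.28245, f(8/7) ≈ -0.65556, f(19/14) ≈ -0.91009, f(11/7) ≈ -1.00000, f(25/14) ≈ -0.90903, f(2) ≈ -0.65364.
T_7 = (Δx/2)·[f(x_0) + 2f(x_1) + ... + 2f(x_{6}) + f(x_7)].
Sum ≈ -0.78687.

-0.78687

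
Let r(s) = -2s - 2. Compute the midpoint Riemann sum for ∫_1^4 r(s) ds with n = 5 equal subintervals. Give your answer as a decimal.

-21

Δs = (4 − 1)/5 = 0.6.
Midpoints: 1.3, 1.9, 2.5, 3.1, 3.7.
r(1.3) = -4.6, r(1.9) = -5.8, r(2.5) = -7, r(3.1) = -8.2, r(3.7) = -9.4.
Sum = Δs · [r(1.3) + r(1.9) + r(2.5) + r(3.1) + r(3.7)].
Sum = -21.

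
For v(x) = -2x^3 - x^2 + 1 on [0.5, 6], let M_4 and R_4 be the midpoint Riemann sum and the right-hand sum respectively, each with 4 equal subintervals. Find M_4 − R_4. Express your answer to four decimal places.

M_4 ≈ -696.663086.
R_4 ≈ -1071.361328.
M_4 − R_4 ≈ 374.6982.

374.6982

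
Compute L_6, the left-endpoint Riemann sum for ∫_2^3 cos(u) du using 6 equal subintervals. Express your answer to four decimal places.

Δu = (3 − 2)/6 = 1/6.
Left endpoints: 2, 13/6, 7/3, 2.5, 8/3, 17/6.
f(2) ≈ -0.4161, f(13/6) ≈ -0.5612, f(7/3) ≈ -0.6908, f(2.5) ≈ -0.8011, f(8/3) ≈ -0.8893, f(17/6) ≈ -0.9529.
Sum = Δu · [f(2) + f(13/6) + f(7/3) + ...].
Sum ≈ -0.7186.

-0.7186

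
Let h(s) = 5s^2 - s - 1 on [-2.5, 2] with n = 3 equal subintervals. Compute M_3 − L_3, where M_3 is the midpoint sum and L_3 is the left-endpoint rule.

M_3 = 31.78125.
L_3 = 56.25.
M_3 − L_3 = -24.46875.

-24.46875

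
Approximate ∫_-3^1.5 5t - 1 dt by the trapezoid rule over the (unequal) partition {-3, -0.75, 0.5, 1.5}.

-21.375

Subinterval widths: 2.25, 1.25, 1.
f(-3) = -16, f(-0.75) = -4.75, f(0.5) = 1.5, f(1.5) = 6.5.
On each subinterval the trapezoid contributes (Δt_i/2)·[f(t_{i-1}) + f(t_i)].
Sum = -21.375.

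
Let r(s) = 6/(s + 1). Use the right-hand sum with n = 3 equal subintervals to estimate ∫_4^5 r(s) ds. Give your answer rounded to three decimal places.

1.061

Δs = (5 − 4)/3 = 1/3.
Right endpoints: 13/3, 14/3, 5.
r(13/3) = 1.125, r(14/3) = 18/17, r(5) = 1.
Sum = Δs · [r(13/3) + r(14/3) + r(5)].
Sum ≈ 1.061.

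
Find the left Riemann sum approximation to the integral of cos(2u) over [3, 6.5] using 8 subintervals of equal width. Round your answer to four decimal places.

Δu = (6.5 − 3)/8 = 0.4375.
Left endpoints: 3, 3.4375, 3.875, 4.3125, 4.75, 5.1875, 5.625, 6.0625.
f(3) ≈ 0.9602, f(3.4375) ≈ 0.8299, f(3.875) ≈ 0.1038, f(4.3125) ≈ -0.6969, f(4.75) ≈ -0.9972, f(5.1875) ≈ -0.5815, f(5.625) ≈ 0.2517, f(6.0625) ≈ 0.9042.
Sum = Δu · [f(3) + f(3.4375) + f(3.875) + ...].
Sum ≈ 0.3387.

0.3387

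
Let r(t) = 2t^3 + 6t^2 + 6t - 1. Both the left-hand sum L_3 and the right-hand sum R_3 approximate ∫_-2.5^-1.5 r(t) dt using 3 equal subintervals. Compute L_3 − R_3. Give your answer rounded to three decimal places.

L_3 ≈ -6.69444.
R_3 ≈ -4.52778.
L_3 − R_3 ≈ -2.167.

-2.167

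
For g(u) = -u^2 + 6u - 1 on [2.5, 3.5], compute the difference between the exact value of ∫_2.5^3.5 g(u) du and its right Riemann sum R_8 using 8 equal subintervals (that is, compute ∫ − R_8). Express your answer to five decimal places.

0.00260

Exact integral: ∫_2.5^3.5 g(u) du ≈ 7.9166667.
R_8 = 7.9140625.
Error ≈ 7.9166667 − 7.9140625 ≈ 0.00260.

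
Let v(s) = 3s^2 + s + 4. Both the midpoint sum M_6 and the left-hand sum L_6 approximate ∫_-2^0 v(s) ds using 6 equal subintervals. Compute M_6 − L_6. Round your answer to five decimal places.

M_6 ≈ 13.9444444.
L_6 ≈ 15.7777778.
M_6 − L_6 ≈ -1.83333.

-1.83333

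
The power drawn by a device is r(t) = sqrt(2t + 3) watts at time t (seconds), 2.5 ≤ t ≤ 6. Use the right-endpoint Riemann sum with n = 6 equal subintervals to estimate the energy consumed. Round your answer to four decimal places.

12.1244

Δt = (6 − 2.5)/6 = 7/12.
Right endpoints: 37/12, 11/3, 4.25, 29/6, 65/12, 6.
r(37/12) ≈ 3.0277, r(11/3) ≈ 3.2146, r(4.25) ≈ 3.3912, r(29/6) ≈ 3.5590, r(65/12) ≈ 3.7193, r(6) ≈ 3.8730.
Sum = Δt · [r(37/12) + r(11/3) + r(4.25) + ...].
Sum ≈ 12.1244.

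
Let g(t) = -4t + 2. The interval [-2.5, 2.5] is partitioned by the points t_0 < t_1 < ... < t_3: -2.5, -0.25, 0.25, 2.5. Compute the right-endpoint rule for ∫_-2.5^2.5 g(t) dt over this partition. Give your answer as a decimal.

Subinterval widths: 2.25, 0.5, 2.25.
Right endpoints: -0.25, 0.25, 2.5.
g(-0.25) = 3, g(0.25) = 1, g(2.5) = -8.
Sum = Σ Δt_i · g(t_i).
Sum = -10.75.

-10.75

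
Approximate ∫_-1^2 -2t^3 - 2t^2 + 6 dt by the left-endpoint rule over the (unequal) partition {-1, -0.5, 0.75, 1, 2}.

13.1953125

Subinterval widths: 0.5, 1.25, 0.25, 1.
Left endpoints: -1, -0.5, 0.75, 1.
f(-1) = 6, f(-0.5) = 5.75, f(0.75) = 4.03125, f(1) = 2.
Sum = Σ Δt_i · f(t_i).
Sum = 13.1953125.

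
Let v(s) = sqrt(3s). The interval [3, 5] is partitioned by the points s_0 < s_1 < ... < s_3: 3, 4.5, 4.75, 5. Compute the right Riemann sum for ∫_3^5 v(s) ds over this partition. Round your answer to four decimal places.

Subinterval widths: 1.5, 0.25, 0.25.
Right endpoints: 4.5, 4.75, 5.
v(4.5) ≈ 3.6742, v(4.75) ≈ 3.7749, v(5) ≈ 3.8730.
Sum = Σ Δs_i · v(s_i).
Sum ≈ 7.4233.

7.4233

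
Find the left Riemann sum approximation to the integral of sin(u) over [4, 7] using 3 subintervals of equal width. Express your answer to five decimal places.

-1.99514

Δu = (7 − 4)/3 = 1.
Left endpoints: 4, 5, 6.
f(4) ≈ -0.75680, f(5) ≈ -0.95892, f(6) ≈ -0.27942.
Sum = Δu · [f(4) + f(5) + f(6)].
Sum ≈ -1.99514.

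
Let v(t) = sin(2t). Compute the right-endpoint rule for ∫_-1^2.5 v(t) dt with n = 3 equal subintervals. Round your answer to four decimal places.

Δt = (2.5 − (-1))/3 = 7/6.
Right endpoints: 1/6, 4/3, 2.5.
v(1/6) ≈ 0.3272, v(4/3) ≈ 0.4573, v(2.5) ≈ -0.9589.
Sum = Δt · [v(1/6) + v(4/3) + v(2.5)].
Sum ≈ -0.2035.

-0.2035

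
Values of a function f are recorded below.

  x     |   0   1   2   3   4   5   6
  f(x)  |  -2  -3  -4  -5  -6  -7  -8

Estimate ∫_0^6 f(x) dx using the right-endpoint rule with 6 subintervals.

Δx = 1.
Sum = 1·[(-3) + (-4) + (-5) + (-6) + (-7) + (-8)] = -33.

-33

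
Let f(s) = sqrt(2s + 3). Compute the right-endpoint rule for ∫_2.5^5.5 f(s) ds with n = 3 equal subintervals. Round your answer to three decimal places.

10.368

Δs = (5.5 − 2.5)/3 = 1.
Right endpoints: 3.5, 4.5, 5.5.
f(3.5) ≈ 3.162, f(4.5) ≈ 3.464, f(5.5) ≈ 3.742.
Sum = Δs · [f(3.5) + f(4.5) + f(5.5)].
Sum ≈ 10.368.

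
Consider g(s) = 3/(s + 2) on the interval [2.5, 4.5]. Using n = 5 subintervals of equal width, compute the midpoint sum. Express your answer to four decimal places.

Δs = (4.5 − 2.5)/5 = 0.4.
Midpoints: 2.7, 3.1, 3.5, 3.9, 4.3.
g(2.7) = 30/47, g(3.1) = 10/17, g(3.5) = 6/11, g(3.9) = 30/59, g(4.3) = 10/21.
Sum = Δs · [g(2.7) + g(3.1) + g(3.5) + g(3.9) + g(4.3)].
Sum ≈ 1.1027.

1.1027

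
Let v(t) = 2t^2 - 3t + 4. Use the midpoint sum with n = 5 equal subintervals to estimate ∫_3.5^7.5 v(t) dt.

Δt = (7.5 − 3.5)/5 = 0.8.
Midpoints: 3.9, 4.7, 5.5, 6.3, 7.1.
v(3.9) = 22.72, v(4.7) = 34.08, v(5.5) = 48, v(6.3) = 64.48, v(7.1) = 83.52.
Sum = Δt · [v(3.9) + v(4.7) + v(5.5) + v(6.3) + v(7.1)].
Sum = 202.24.

202.24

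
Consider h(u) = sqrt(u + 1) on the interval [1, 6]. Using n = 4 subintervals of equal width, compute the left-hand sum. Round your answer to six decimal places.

9.670282

Δu = (6 − 1)/4 = 1.25.
Left endpoints: 1, 2.25, 3.5, 4.75.
h(1) ≈ 1.414214, h(2.25) ≈ 1.802776, h(3.5) ≈ 2.121320, h(4.75) ≈ 2.397916.
Sum = Δu · [h(1) + h(2.25) + h(3.5) + h(4.75)].
Sum ≈ 9.670282.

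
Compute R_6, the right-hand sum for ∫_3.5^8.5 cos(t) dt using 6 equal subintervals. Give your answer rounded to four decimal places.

Δt = (8.5 − 3.5)/6 = 5/6.
Right endpoints: 13/3, 31/6, 6, 41/6, 23/3, 8.5.
f(13/3) ≈ -0.3700, f(31/6) ≈ 0.4388, f(6) ≈ 0.9602, f(41/6) ≈ 0.8524, f(23/3) ≈ 0.1862, f(8.5) ≈ -0.6020.
Sum = Δt · [f(13/3) + f(31/6) + f(6) + ...].
Sum ≈ 1.2213.

1.2213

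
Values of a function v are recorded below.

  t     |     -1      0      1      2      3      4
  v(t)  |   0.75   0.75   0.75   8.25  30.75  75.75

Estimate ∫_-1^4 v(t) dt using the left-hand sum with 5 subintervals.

41.25

Δt = 1.
Sum = 1·[0.75 + 0.75 + 0.75 + 8.25 + 30.75] = 41.25.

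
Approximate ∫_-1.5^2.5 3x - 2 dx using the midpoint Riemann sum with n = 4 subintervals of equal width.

-2

Δx = (2.5 − (-1.5))/4 = 1.
Midpoints: -1, 0, 1, 2.
f(-1) = -5, f(0) = -2, f(1) = 1, f(2) = 4.
Sum = Δx · [f(-1) + f(0) + f(1) + f(2)].
Sum = -2.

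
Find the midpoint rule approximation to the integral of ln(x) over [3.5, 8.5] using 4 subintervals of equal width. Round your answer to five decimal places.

Δx = (8.5 − 3.5)/4 = 1.25.
Midpoints: 4.125, 5.375, 6.625, 7.875.
f(4.125) ≈ 1.41707, f(5.375) ≈ 1.68176, f(6.625) ≈ 1.89085, f(7.875) ≈ 2.06369.
Sum = Δx · [f(4.125) + f(5.375) + f(6.625) + f(7.875)].
Sum ≈ 8.81671.

8.81671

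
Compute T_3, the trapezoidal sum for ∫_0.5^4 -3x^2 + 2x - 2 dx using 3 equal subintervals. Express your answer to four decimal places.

Δx = (4 − 0.5)/3 = 7/6.
f(0.5) = -1.75, f(5/3) = -7, f(17/6) = -245/12, f(4) = -42.
T_3 = (Δx/2)·[f(x_0) + 2f(x_1) + 2f(x_2) + f(x_3)].
Sum ≈ -57.5069.

-57.5069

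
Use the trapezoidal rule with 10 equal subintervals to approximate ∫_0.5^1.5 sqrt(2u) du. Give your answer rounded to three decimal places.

Δu = (1.5 − 0.5)/10 = 0.1.
f(0.5) ≈ 1.000, f(0.6) ≈ 1.095, f(0.7) ≈ 1.183, f(0.8) ≈ 1.265, f(0.9) ≈ 1.342, f(1) ≈ 1.414, f(1.1) ≈ 1.483, f(1.2) ≈ 1.549, f(1.3) ≈ 1.612, f(1.4) ≈ 1.673, f(1.5) ≈ 1.732.
T_10 = (Δu/2)·[f(u_0) + 2f(u_1) + ... + 2f(u_{9}) + f(u_10)].
Sum ≈ 1.398.

1.398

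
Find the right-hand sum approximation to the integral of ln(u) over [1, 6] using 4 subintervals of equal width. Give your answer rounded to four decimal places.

6.7670

Δu = (6 − 1)/4 = 1.25.
Right endpoints: 2.25, 3.5, 4.75, 6.
f(2.25) ≈ 0.8109, f(3.5) ≈ 1.2528, f(4.75) ≈ 1.5581, f(6) ≈ 1.7918.
Sum = Δu · [f(2.25) + f(3.5) + f(4.75) + f(6)].
Sum ≈ 6.7670.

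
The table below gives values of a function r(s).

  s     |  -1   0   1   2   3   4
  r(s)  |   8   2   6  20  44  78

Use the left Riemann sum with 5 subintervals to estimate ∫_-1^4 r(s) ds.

80

Δs = 1.
Sum = 1·[8 + 2 + 6 + 20 + 44] = 80.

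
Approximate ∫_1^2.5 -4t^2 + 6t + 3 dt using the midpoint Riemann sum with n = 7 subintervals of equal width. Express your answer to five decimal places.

0.77296

Δt = (2.5 − 1)/7 = 3/14.
Midpoints: 31/28, 37/28, 43/28, 1.75, 55/28, 61/28, 67/28.
f(31/28) = 929/196, f(37/28) = 773/196, f(43/28) = 545/196, f(1.75) = 1.25, f(55/28) = -127/196, f(61/28) = -571/196, f(67/28) = -1087/196.
Sum = Δt · [f(31/28) + f(37/28) + f(43/28) + ...].
Sum ≈ 0.77296.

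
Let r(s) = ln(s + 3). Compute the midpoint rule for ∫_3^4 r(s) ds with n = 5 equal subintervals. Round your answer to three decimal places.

1.871

Δs = (4 − 3)/5 = 0.2.
Midpoints: 3.1, 3.3, 3.5, 3.7, 3.9.
r(3.1) ≈ 1.808, r(3.3) ≈ 1.841, r(3.5) ≈ 1.872, r(3.7) ≈ 1.902, r(3.9) ≈ 1.932.
Sum = Δs · [r(3.1) + r(3.3) + r(3.5) + r(3.7) + r(3.9)].
Sum ≈ 1.871.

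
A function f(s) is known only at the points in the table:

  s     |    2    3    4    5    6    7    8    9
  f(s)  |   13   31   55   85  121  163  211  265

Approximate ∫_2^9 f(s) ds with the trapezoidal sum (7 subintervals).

Δs = 1.
T_7 = (1/2)·[13 + 2·31 + 2·55 + 2·85 + 2·121 + 2·163 + 2·211 + 265] = 805.

805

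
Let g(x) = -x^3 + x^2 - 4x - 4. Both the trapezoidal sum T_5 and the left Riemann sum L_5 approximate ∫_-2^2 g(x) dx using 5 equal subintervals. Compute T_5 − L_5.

T_5 = -10.24.
L_5 = 2.56.
T_5 − L_5 = -12.8.

-12.8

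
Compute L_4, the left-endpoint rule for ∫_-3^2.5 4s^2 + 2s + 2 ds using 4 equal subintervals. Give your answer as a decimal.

Δs = (2.5 − (-3))/4 = 1.375.
Left endpoints: -3, -1.625, -0.25, 1.125.
f(-3) = 32, f(-1.625) = 9.3125, f(-0.25) = 1.75, f(1.125) = 9.3125.
Sum = Δs · [f(-3) + f(-1.625) + f(-0.25) + f(1.125)].
Sum = 72.015625.

72.015625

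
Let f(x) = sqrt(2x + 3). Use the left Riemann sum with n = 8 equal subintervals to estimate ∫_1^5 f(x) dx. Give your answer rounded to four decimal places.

Δx = (5 − 1)/8 = 0.5.
Left endpoints: 1, 1.5, 2, 2.5, 3, 3.5, 4, 4.5.
f(1) ≈ 2.2361, f(1.5) ≈ 2.4495, f(2) ≈ 2.6458, f(2.5) ≈ 2.8284, f(3) ≈ 3.0000, f(3.5) ≈ 3.1623, f(4) ≈ 3.3166, f(4.5) ≈ 3.4641.
Sum = Δx · [f(1) + f(1.5) + f(2) + ...].
Sum ≈ 11.5514.

11.5514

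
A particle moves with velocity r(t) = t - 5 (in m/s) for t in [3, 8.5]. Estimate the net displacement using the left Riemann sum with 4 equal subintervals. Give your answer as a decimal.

0.34375

Δt = (8.5 − 3)/4 = 1.375.
Left endpoints: 3, 4.375, 5.75, 7.125.
r(3) = -2, r(4.375) = -0.625, r(5.75) = 0.75, r(7.125) = 2.125.
Sum = Δt · [r(3) + r(4.375) + r(5.75) + r(7.125)].
Sum = 0.34375.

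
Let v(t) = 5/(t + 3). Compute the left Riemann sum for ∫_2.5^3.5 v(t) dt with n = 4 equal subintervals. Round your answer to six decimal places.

0.852997

Δt = (3.5 − 2.5)/4 = 0.25.
Left endpoints: 2.5, 2.75, 3, 3.25.
v(2.5) = 10/11, v(2.75) = 20/23, v(3) = 5/6, v(3.25) = 0.8.
Sum = Δt · [v(2.5) + v(2.75) + v(3) + v(3.25)].
Sum ≈ 0.852997.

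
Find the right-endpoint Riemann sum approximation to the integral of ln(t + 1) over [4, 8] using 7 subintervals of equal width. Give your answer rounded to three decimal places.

7.893

Δt = (8 − 4)/7 = 4/7.
Right endpoints: 32/7, 36/7, 40/7, 44/7, 48/7, 52/7, 8.
f(32/7) ≈ 1.718, f(36/7) ≈ 1.815, f(40/7) ≈ 1.904, f(44/7) ≈ 1.986, f(48/7) ≈ 2.061, f(52/7) ≈ 2.132, f(8) ≈ 2.197.
Sum = Δt · [f(32/7) + f(36/7) + f(40/7) + ...].
Sum ≈ 7.893.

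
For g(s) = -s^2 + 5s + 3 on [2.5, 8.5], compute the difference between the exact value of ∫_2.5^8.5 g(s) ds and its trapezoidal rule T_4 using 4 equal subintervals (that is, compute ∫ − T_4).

2.25

Exact integral: ∫_2.5^8.5 g(s) ds = -16.5.
T_4 = -18.75.
Error = -16.5 − (-18.75) = 2.25.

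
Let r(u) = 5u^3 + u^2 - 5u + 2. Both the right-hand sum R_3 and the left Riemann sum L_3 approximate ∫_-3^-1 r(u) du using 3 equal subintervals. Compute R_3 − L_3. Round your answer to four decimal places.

R_3 ≈ -34.296296.
L_3 ≈ -108.962963.
R_3 − L_3 ≈ 74.6667.

74.6667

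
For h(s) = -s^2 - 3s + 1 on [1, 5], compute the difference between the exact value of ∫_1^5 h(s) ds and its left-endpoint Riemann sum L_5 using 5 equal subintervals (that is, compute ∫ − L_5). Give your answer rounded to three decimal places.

-13.973

Exact integral: ∫_1^5 h(s) ds ≈ -73.33333.
L_5 = -59.36.
Error ≈ -73.33333 − (-59.36) ≈ -13.973.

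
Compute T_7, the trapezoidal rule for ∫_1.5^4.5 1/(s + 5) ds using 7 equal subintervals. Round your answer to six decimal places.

Δs = (4.5 − 1.5)/7 = 3/7.
f(1.5) = 2/13, f(27/14) = 14/97, f(33/14) = 14/103, f(39/14) = 14/109, f(45/14) = 14/115, f(51/14) = 14/121, f(57/14) = 14/127, f(4.5) = 2/19.
T_7 = (Δs/2)·[f(s_0) + 2f(s_1) + ... + 2f(s_{6}) + f(s_7)].
Sum ≈ 0.379682.

0.379682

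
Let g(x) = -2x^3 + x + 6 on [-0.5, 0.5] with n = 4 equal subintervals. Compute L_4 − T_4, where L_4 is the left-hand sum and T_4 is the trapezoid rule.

-0.0625

L_4 = 5.9375.
T_4 = 6.
L_4 − T_4 = -0.0625.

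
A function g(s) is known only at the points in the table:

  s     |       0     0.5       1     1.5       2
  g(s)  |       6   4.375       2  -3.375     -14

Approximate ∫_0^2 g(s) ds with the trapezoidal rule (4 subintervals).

Δs = 0.5.
T_4 = (0.5/2)·[6 + 2·4.375 + 2·2 + 2·(-3.375) + (-14)] = -0.5.

-0.5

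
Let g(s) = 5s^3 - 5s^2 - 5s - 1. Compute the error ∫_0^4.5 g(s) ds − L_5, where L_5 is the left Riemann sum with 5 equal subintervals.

Exact integral: ∫_0^4.5 g(s) ds = 305.578125.
L_5 = 173.7.
Error = 305.578125 − 173.7 = 131.878125.

131.878125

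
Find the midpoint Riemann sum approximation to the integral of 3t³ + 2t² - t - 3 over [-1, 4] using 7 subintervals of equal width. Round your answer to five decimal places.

Δt = (4 − (-1))/7 = 5/7.
Midpoints: -9/14, 1/14, 11/14, 1.5, 31/14, 41/14, 51/14.
f(-9/14) = -6387/2744, f(1/14) = -8397/2744, f(11/14) = -3007/2744, f(1.5) = 10.125, f(31/14) = 101973/2744, f(41/14) = 237563/2744, f(51/14) = 452553/2744.
Sum = Δt · [f(-9/14) + f(1/14) + f(11/14) + ...].
Sum ≈ 208.78827.

208.78827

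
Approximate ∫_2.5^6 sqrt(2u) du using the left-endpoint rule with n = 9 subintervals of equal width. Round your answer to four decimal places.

9.8888

Δu = (6 − 2.5)/9 = 7/18.
Left endpoints: 2.5, 26/9, 59/18, 11/3, 73/18, 40/9, 29/6, 47/9, 101/18.
f(2.5) ≈ 2.2361, f(26/9) ≈ 2.4037, f(59/18) ≈ 2.5604, f(11/3) ≈ 2.7080, f(73/18) ≈ 2.8480, f(40/9) ≈ 2.9814, f(29/6) ≈ 3.1091, f(47/9) ≈ 3.2318, f(101/18) ≈ 3.3500.
Sum = Δu · [f(2.5) + f(26/9) + f(59/18) + ...].
Sum ≈ 9.8888.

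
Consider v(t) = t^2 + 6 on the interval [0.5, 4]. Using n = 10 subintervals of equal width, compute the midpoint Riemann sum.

42.2559375

Δt = (4 − 0.5)/10 = 0.35.
Midpoints: 0.675, 1.025, 1.375, 1.725, 2.075, 2.425, 2.775, 3.125, 3.475, 3.825.
v(0.675) = 6.455625, v(1.025) = 7.050625, v(1.375) = 7.890625, v(1.725) = 8.975625, v(2.075) = 10.305625, v(2.425) = 11.880625, v(2.775) = 13.700625, v(3.125) = 15.765625, v(3.475) = 18.075625, v(3.825) = 20.630625.
Sum = Δt · [v(0.675) + v(1.025) + v(1.375) + ...].
Sum = 42.2559375.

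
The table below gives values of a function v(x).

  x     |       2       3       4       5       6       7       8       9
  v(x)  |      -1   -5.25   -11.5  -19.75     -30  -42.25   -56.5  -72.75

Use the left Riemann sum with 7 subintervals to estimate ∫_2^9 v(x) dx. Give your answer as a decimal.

Δx = 1.
Sum = 1·[(-1) + (-5.25) + (-11.5) + (-19.75) + (-30) + (-42.25) + (-56.5)] = -166.25.

-166.25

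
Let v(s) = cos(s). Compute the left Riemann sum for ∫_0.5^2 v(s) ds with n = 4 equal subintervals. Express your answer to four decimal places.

Δs = (2 − 0.5)/4 = 0.375.
Left endpoints: 0.5, 0.875, 1.25, 1.625.
v(0.5) ≈ 0.8776, v(0.875) ≈ 0.6410, v(1.25) ≈ 0.3153, v(1.625) ≈ -0.0542.
Sum = Δs · [v(0.5) + v(0.875) + v(1.25) + v(1.625)].
Sum ≈ 0.6674.

0.6674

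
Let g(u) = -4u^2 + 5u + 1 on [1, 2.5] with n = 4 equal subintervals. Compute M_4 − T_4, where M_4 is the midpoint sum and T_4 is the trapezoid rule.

M_4 = -4.8046875.
T_4 = -5.015625.
M_4 − T_4 = 0.2109375.

0.2109375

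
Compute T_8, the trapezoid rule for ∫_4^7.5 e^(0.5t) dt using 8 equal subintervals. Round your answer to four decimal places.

Δt = (7.5 − 4)/8 = 0.4375.
f(4) ≈ 7.3891, f(4.4375) ≈ 9.1958, f(4.875) ≈ 11.4444, f(5.3125) ≈ 14.2428, f(5.75) ≈ 17.7254, f(6.1875) ≈ 22.0596, f(6.625) ≈ 27.4537, f(7.0625) ≈ 34.1666, f(7.5) ≈ 42.5211.
T_8 = (Δt/2)·[f(t_0) + 2f(t_1) + ... + 2f(t_{7}) + f(t_8)].
Sum ≈ 70.5440.

70.5440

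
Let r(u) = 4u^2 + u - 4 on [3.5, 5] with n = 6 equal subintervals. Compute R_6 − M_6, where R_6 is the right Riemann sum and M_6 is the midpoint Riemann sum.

R_6 = 116.5.
M_6 = 109.84375.
R_6 − M_6 = 6.65625.

6.65625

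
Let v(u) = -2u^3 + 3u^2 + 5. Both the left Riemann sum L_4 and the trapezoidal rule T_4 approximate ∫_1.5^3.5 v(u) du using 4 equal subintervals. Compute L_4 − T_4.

L_4 = -11.75.
T_4 = -24.
L_4 − T_4 = 12.25.

12.25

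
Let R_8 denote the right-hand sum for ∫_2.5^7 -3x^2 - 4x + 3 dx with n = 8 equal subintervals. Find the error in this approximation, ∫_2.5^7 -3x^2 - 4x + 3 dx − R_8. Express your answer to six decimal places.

41.844727

Exact integral: ∫_2.5^7 f(x) dx = -399.375.
R_8 ≈ -441.21972656.
Error ≈ -399.375 − (-441.21972656) ≈ 41.844727.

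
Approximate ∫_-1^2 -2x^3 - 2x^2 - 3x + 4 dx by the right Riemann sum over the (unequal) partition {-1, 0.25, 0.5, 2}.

Subinterval widths: 1.25, 0.25, 1.5.
Right endpoints: 0.25, 0.5, 2.
f(0.25) = 3.09375, f(0.5) = 1.75, f(2) = -26.
Sum = Σ Δx_i · f(x_i).
Sum = -34.6953125.

-34.6953125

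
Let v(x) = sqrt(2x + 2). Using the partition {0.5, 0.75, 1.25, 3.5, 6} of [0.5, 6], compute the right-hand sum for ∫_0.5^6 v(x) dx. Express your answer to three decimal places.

17.633

Subinterval widths: 0.25, 0.5, 2.25, 2.5.
Right endpoints: 0.75, 1.25, 3.5, 6.
v(0.75) ≈ 1.871, v(1.25) ≈ 2.121, v(3.5) ≈ 3.000, v(6) ≈ 3.742.
Sum = Σ Δx_i · v(x_i).
Sum ≈ 17.633.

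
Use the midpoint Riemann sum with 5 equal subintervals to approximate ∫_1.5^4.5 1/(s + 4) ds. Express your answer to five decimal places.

Δs = (4.5 − 1.5)/5 = 0.6.
Midpoints: 1.8, 2.4, 3, 3.6, 4.2.
f(1.8) = 5/29, f(2.4) = 0.15625, f(3) = 1/7, f(3.6) = 5/38, f(4.2) = 5/41.
Sum = Δs · [f(1.8) + f(2.4) + f(3) + f(3.6) + f(4.2)].
Sum ≈ 0.43503.

0.43503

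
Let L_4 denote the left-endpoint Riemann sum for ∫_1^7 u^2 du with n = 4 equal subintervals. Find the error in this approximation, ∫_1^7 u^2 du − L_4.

33.75

Exact integral: ∫_1^7 f(u) du = 114.
L_4 = 80.25.
Error = 114 − 80.25 = 33.75.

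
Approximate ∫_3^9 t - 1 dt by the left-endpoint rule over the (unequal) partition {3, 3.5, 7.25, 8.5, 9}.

21.9375

Subinterval widths: 0.5, 3.75, 1.25, 0.5.
Left endpoints: 3, 3.5, 7.25, 8.5.
f(3) = 2, f(3.5) = 2.5, f(7.25) = 6.25, f(8.5) = 7.5.
Sum = Σ Δt_i · f(t_i).
Sum = 21.9375.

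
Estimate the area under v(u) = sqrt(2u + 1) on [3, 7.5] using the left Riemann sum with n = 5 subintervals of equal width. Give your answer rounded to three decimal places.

Δu = (7.5 − 3)/5 = 0.9.
Left endpoints: 3, 3.9, 4.8, 5.7, 6.6.
v(3) ≈ 2.646, v(3.9) ≈ 2.966, v(4.8) ≈ 3.256, v(5.7) ≈ 3.521, v(6.6) ≈ 3.768.
Sum = Δu · [v(3) + v(3.9) + v(4.8) + v(5.7) + v(6.6)].
Sum ≈ 14.542.

14.542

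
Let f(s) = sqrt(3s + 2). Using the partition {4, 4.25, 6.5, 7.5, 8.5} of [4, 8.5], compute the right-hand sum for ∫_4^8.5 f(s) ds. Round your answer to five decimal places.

Subinterval widths: 0.25, 2.25, 1, 1.
Right endpoints: 4.25, 6.5, 7.5, 8.5.
f(4.25) ≈ 3.84057, f(6.5) ≈ 4.63681, f(7.5) ≈ 4.94975, f(8.5) ≈ 5.24404.
Sum = Σ Δs_i · f(s_i).
Sum ≈ 21.58676.

21.58676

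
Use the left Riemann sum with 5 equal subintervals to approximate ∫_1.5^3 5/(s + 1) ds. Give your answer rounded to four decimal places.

Δs = (3 − 1.5)/5 = 0.3.
Left endpoints: 1.5, 1.8, 2.1, 2.4, 2.7.
f(1.5) = 2, f(1.8) = 25/14, f(2.1) = 50/31, f(2.4) = 25/17, f(2.7) = 50/37.
Sum = Δs · [f(1.5) + f(1.8) + f(2.1) + f(2.4) + f(2.7)].
Sum ≈ 2.4662.

2.4662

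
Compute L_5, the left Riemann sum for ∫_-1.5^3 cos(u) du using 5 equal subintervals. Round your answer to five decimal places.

Δu = (3 − (-1.5))/5 = 0.9.
Left endpoints: -1.5, -0.6, 0.3, 1.2, 2.1.
f(-1.5) ≈ 0.07074, f(-0.6) ≈ 0.82534, f(0.3) ≈ 0.95534, f(1.2) ≈ 0.36236, f(2.1) ≈ -0.50485.
Sum = Δu · [f(-1.5) + f(-0.6) + f(0.3) + f(1.2) + f(2.1)].
Sum ≈ 1.53803.

1.53803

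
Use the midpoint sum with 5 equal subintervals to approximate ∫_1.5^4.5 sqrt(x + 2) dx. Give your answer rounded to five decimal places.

Δx = (4.5 − 1.5)/5 = 0.6.
Midpoints: 1.8, 2.4, 3, 3.6, 4.2.
f(1.8) ≈ 1.94936, f(2.4) ≈ 2.09762, f(3) ≈ 2.23607, f(3.6) ≈ 2.36643, f(4.2) ≈ 2.48998.
Sum = Δx · [f(1.8) + f(2.4) + f(3) + f(3.6) + f(4.2)].
Sum ≈ 6.68367.

6.68367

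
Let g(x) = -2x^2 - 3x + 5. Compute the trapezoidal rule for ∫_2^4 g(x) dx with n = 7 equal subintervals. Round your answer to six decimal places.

-45.387755

Δx = (4 − 2)/7 = 2/7.
g(2) = -9, g(16/7) = -603/49, g(18/7) = -781/49, g(20/7) = -975/49, g(22/7) = -1185/49, g(24/7) = -1411/49, g(26/7) = -1653/49, g(4) = -39.
T_7 = (Δx/2)·[g(x_0) + 2g(x_1) + ... + 2g(x_{6}) + g(x_7)].
Sum ≈ -45.387755.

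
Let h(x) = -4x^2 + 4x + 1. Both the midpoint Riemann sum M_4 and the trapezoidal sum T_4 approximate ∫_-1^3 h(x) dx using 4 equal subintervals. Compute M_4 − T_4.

4

M_4 = -16.
T_4 = -20.
M_4 − T_4 = 4.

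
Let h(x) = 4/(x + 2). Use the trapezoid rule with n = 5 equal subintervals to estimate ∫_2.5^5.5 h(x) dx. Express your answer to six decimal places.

2.047086

Δx = (5.5 − 2.5)/5 = 0.6.
h(2.5) = 8/9, h(3.1) = 40/51, h(3.7) = 40/57, h(4.3) = 40/63, h(4.9) = 40/69, h(5.5) = 8/15.
T_5 = (Δx/2)·[h(x_0) + 2h(x_1) + ... + 2h(x_{4}) + h(x_5)].
Sum ≈ 2.047086.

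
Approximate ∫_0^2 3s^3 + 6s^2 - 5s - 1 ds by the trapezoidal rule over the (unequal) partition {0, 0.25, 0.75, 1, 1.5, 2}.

Subinterval widths: 0.25, 0.5, 0.25, 0.5, 0.5.
f(0) = -1, f(0.25) = -1.828125, f(0.75) = -0.109375, f(1) = 3, f(1.5) = 15.125, f(2) = 37.
On each subinterval the trapezoid contributes (Δs_i/2)·[f(s_{i-1}) + f(s_i)].
Sum = 17.0859375.

17.0859375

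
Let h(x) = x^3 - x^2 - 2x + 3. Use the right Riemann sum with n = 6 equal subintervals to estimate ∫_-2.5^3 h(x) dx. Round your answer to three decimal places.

Δx = (3 − (-2.5))/6 = 11/12.
Right endpoints: -19/12, -2/3, 0.25, 7/6, 25/12, 3.
h(-19/12) = -535/1728, h(-2/3) = 97/27, h(0.25) = 2.453125, h(7/6) = 193/216, h(25/12) = 6109/1728, h(3) = 15.
Sum = Δx · [h(-19/12) + h(-2/3) + h(0.25) + ...].
Sum ≈ 23.068.

23.068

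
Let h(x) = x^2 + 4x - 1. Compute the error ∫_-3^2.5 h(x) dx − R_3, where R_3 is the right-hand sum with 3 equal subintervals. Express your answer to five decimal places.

-20.72685

Exact integral: ∫_-3^2.5 h(x) dx ≈ 3.2083333.
R_3 ≈ 23.9351852.
Error ≈ 3.2083333 − 23.9351852 ≈ -20.72685.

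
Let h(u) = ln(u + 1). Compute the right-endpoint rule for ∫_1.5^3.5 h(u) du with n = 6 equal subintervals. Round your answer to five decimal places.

Δu = (3.5 − 1.5)/6 = 1/3.
Right endpoints: 11/6, 13/6, 2.5, 17/6, 19/6, 3.5.
h(11/6) ≈ 1.04145, h(13/6) ≈ 1.15268, h(2.5) ≈ 1.25276, h(17/6) ≈ 1.34373, h(19/6) ≈ 1.42712, h(3.5) ≈ 1.50408.
Sum = Δu · [h(11/6) + h(13/6) + h(2.5) + ...].
Sum ≈ 2.57394.

2.57394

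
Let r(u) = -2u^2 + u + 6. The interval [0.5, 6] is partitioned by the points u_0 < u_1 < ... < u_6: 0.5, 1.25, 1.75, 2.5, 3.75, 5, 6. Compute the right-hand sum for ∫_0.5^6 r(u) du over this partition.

Subinterval widths: 0.75, 0.5, 0.75, 1.25, 1.25, 1.
Right endpoints: 1.25, 1.75, 2.5, 3.75, 5, 6.
r(1.25) = 4.125, r(1.75) = 1.625, r(2.5) = -4, r(3.75) = -18.375, r(5) = -39, r(6) = -60.
Sum = Σ Δu_i · r(u_i).
Sum = -130.8125.

-130.8125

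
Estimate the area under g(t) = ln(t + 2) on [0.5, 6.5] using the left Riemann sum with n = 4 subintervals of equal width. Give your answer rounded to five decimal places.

8.92987

Δt = (6.5 − 0.5)/4 = 1.5.
Left endpoints: 0.5, 2, 3.5, 5.
g(0.5) ≈ 0.91629, g(2) ≈ 1.38629, g(3.5) ≈ 1.70475, g(5) ≈ 1.94591.
Sum = Δt · [g(0.5) + g(2) + g(3.5) + g(5)].
Sum ≈ 8.92987.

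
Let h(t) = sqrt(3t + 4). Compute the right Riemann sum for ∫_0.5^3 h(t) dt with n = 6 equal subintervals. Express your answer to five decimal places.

7.80901

Δt = (3 − 0.5)/6 = 5/12.
Right endpoints: 11/12, 4/3, 1.75, 13/6, 31/12, 3.
h(11/12) ≈ 2.59808, h(4/3) ≈ 2.82843, h(1.75) ≈ 3.04138, h(13/6) ≈ 3.24037, h(31/12) ≈ 3.42783, h(3) ≈ 3.60555.
Sum = Δt · [h(11/12) + h(4/3) + h(1.75) + ...].
Sum ≈ 7.80901.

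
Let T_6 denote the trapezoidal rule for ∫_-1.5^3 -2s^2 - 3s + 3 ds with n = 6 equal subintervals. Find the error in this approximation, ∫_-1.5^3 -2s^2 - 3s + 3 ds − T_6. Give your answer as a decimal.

0.84375

Exact integral: ∫_-1.5^3 f(s) ds = -16.875.
T_6 = -17.71875.
Error = -16.875 − (-17.71875) = 0.84375.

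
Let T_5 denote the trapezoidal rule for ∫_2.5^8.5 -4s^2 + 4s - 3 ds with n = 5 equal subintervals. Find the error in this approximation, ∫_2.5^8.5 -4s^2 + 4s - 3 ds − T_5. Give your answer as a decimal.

5.76

Exact integral: ∫_2.5^8.5 f(s) ds = -684.
T_5 = -689.76.
Error = -684 − (-689.76) = 5.76.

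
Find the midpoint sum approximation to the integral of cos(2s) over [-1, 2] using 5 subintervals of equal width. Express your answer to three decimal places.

Δs = (2 − (-1))/5 = 0.6.
Midpoints: -0.7, -0.1, 0.5, 1.1, 1.7.
f(-0.7) ≈ 0.170, f(-0.1) ≈ 0.980, f(0.5) ≈ 0.540, f(1.1) ≈ -0.589, f(1.7) ≈ -0.967.
Sum = Δs · [f(-0.7) + f(-0.1) + f(0.5) + f(1.1) + f(1.7)].
Sum ≈ 0.081.

0.081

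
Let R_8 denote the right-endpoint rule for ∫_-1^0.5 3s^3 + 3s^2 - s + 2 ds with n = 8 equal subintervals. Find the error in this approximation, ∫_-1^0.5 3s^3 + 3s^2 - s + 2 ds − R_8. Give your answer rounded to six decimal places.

Exact integral: ∫_-1^0.5 f(s) ds = 3.796875.
R_8 ≈ 3.76831055.
Error ≈ 3.796875 − 3.76831055 ≈ 0.028564.

0.028564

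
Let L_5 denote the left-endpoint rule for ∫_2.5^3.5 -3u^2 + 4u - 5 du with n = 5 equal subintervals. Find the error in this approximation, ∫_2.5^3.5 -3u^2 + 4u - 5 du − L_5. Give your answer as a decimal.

-1.38

Exact integral: ∫_2.5^3.5 f(u) du = -20.25.
L_5 = -18.87.
Error = -20.25 − (-18.87) = -1.38.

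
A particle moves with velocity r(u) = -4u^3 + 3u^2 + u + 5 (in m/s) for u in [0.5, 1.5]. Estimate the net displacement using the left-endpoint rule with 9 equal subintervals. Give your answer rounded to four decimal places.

Δu = (1.5 − 0.5)/9 = 1/9.
Left endpoints: 0.5, 11/18, 13/18, 5/6, 17/18, 19/18, 7/6, 23/18, 25/18.
r(0.5) = 5.75, r(11/18) = 16967/2916, r(13/18) = 16855/2916, r(5/6) = 605/108, r(17/18) = 15311/2916, r(19/18) = 13687/2916, r(7/6) = 421/108, r(23/18) = 8255/2916, r(25/18) = 4255/2916.
Sum = Δu · [r(0.5) + r(11/18) + r(13/18) + ...].
Sum ≈ 4.5648.

4.5648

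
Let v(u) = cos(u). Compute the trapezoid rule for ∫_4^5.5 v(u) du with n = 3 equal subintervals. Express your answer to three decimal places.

0.050

Δu = (5.5 − 4)/3 = 0.5.
v(4) ≈ -0.654, v(4.5) ≈ -0.211, v(5) ≈ 0.284, v(5.5) ≈ 0.709.
T_3 = (Δu/2)·[v(u_0) + 2v(u_1) + 2v(u_2) + v(u_3)].
Sum ≈ 0.050.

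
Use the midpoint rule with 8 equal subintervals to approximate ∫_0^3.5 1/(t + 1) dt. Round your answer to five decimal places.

1.49674

Δt = (3.5 − 0)/8 = 0.4375.
Midpoints: 0.21875, 0.65625, 1.09375, 1.53125, 1.96875, 2.40625, 2.84375, 3.28125.
f(0.21875) = 32/39, f(0.65625) = 32/53, f(1.09375) = 32/67, f(1.53125) = 32/81, f(1.96875) = 32/95, f(2.40625) = 32/109, f(2.84375) = 32/123, f(3.28125) = 32/137.
Sum = Δt · [f(0.21875) + f(0.65625) + f(1.09375) + ...].
Sum ≈ 1.49674.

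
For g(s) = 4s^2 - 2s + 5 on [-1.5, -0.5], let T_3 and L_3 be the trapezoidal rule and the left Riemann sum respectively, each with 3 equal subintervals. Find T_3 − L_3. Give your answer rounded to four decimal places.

T_3 ≈ 11.407407.
L_3 ≈ 13.074074.
T_3 − L_3 ≈ -1.6667.

-1.6667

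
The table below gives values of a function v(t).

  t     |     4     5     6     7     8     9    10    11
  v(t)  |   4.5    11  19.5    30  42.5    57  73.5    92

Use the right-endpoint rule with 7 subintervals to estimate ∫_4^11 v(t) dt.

Δt = 1.
Sum = 1·[11 + 19.5 + 30 + 42.5 + 57 + 73.5 + 92] = 325.5.

325.5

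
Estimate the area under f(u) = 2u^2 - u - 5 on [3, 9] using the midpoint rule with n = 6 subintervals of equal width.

Δu = (9 − 3)/6 = 1.
Midpoints: 3.5, 4.5, 5.5, 6.5, 7.5, 8.5.
f(3.5) = 16, f(4.5) = 31, f(5.5) = 50, f(6.5) = 73, f(7.5) = 100, f(8.5) = 131.
Sum = Δu · [f(3.5) + f(4.5) + f(5.5) + ...].
Sum = 401.

401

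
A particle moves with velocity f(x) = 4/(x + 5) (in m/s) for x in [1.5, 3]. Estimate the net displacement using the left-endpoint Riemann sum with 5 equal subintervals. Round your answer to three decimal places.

0.848

Δx = (3 − 1.5)/5 = 0.3.
Left endpoints: 1.5, 1.8, 2.1, 2.4, 2.7.
f(1.5) = 8/13, f(1.8) = 10/17, f(2.1) = 40/71, f(2.4) = 20/37, f(2.7) = 40/77.
Sum = Δx · [f(1.5) + f(1.8) + f(2.1) + f(2.4) + f(2.7)].
Sum ≈ 0.848.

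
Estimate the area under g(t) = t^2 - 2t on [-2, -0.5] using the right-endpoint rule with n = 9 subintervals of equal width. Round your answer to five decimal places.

5.81944

Δt = (-0.5 − (-2))/9 = 1/6.
Right endpoints: -11/6, -5/3, -1.5, -4/3, -7/6, -1, -5/6, -2/3, -0.5.
g(-11/6) = 253/36, g(-5/3) = 55/9, g(-1.5) = 5.25, g(-4/3) = 40/9, g(-7/6) = 133/36, g(-1) = 3, g(-5/6) = 85/36, g(-2/3) = 16/9, g(-0.5) = 1.25.
Sum = Δt · [g(-11/6) + g(-5/3) + g(-1.5) + ...].
Sum ≈ 5.81944.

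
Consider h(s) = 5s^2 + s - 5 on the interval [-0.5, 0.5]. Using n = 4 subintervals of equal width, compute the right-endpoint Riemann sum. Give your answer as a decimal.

-4.40625

Δs = (0.5 − (-0.5))/4 = 0.25.
Right endpoints: -0.25, 0, 0.25, 0.5.
h(-0.25) = -4.9375, h(0) = -5, h(0.25) = -4.4375, h(0.5) = -3.25.
Sum = Δs · [h(-0.25) + h(0) + h(0.25) + h(0.5)].
Sum = -4.40625.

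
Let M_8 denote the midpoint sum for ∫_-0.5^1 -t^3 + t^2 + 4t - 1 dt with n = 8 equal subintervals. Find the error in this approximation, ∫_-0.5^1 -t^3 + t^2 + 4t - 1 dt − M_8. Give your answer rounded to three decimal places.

Exact integral: ∫_-0.5^1 f(t) dt = 0.140625.
M_8 ≈ 0.13953.
Error ≈ 0.140625 − 0.13953 ≈ 0.001.

0.001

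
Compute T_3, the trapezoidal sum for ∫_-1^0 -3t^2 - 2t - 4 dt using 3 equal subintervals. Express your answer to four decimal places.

-4.0556

Δt = (0 − (-1))/3 = 1/3.
f(-1) = -5, f(-2/3) = -4, f(-1/3) = -11/3, f(0) = -4.
T_3 = (Δt/2)·[f(t_0) + 2f(t_1) + 2f(t_2) + f(t_3)].
Sum ≈ -4.0556.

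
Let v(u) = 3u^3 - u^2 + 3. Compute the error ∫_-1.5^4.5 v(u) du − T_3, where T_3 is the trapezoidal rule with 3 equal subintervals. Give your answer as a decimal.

-50

Exact integral: ∫_-1.5^4.5 v(u) du = 290.25.
T_3 = 340.25.
Error = 290.25 − 340.25 = -50.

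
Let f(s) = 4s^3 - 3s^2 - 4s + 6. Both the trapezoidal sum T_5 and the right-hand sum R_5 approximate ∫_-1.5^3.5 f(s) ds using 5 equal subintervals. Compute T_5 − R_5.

T_5 = 116.25.
R_5 = 183.75.
T_5 − R_5 = -67.5.

-67.5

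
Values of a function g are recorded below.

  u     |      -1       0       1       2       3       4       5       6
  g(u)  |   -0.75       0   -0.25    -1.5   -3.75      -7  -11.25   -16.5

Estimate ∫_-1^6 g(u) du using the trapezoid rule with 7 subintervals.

Δu = 1.
T_7 = (1/2)·[(-0.75) + 2·0 + 2·(-0.25) + 2·(-1.5) + 2·(-3.75) + 2·(-7) + 2·(-11.25) + (-16.5)] = -32.375.

-32.375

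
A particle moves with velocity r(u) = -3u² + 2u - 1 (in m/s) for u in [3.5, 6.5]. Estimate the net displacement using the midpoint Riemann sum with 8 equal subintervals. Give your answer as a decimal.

Δu = (6.5 − 3.5)/8 = 0.375.
Midpoints: 3.6875, 4.0625, 4.4375, 4.8125, 5.1875, 5.5625, 5.9375, 6.3125.
r(3.6875) = -34.41796875, r(4.0625) = -42.38671875, r(4.4375) = -51.19921875, r(4.8125) = -60.85546875, r(5.1875) = -71.35546875, r(5.5625) = -82.69921875, r(5.9375) = -94.88671875, r(6.3125) = -107.91796875.
Sum = Δu · [r(3.6875) + r(4.0625) + r(4.4375) + ...].
Sum = -204.64453125.

-204.64453125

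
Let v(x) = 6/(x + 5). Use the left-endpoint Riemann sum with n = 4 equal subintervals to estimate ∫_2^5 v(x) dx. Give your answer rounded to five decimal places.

Δx = (5 − 2)/4 = 0.75.
Left endpoints: 2, 2.75, 3.5, 4.25.
v(2) = 6/7, v(2.75) = 24/31, v(3.5) = 12/17, v(4.25) = 24/37.
Sum = Δx · [v(2) + v(2.75) + v(3.5) + v(4.25)].
Sum ≈ 2.23940.

2.23940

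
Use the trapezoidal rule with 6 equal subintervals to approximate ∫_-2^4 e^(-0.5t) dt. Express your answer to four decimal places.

Δt = (4 − (-2))/6 = 1.
f(-2) ≈ 2.7183, f(-1) ≈ 1.6487, f(0) ≈ 1.0000, f(1) ≈ 0.6065, f(2) ≈ 0.3679, f(3) ≈ 0.2231, f(4) ≈ 0.1353.
T_6 = (Δt/2)·[f(t_0) + 2f(t_1) + ... + 2f(t_{5}) + f(t_6)].
Sum ≈ 5.2731.

5.2731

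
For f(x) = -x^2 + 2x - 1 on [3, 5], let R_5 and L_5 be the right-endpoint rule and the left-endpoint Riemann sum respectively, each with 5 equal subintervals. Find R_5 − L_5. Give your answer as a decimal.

R_5 = -21.12.
L_5 = -16.32.
R_5 − L_5 = -4.8.

-4.8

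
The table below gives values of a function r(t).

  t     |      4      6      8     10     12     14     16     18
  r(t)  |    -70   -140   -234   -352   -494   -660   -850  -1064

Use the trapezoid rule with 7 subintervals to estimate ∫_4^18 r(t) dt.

Δt = 2.
T_7 = (2/2)·[(-70) + 2·(-140) + 2·(-234) + 2·(-352) + 2·(-494) + 2·(-660) + 2·(-850) + (-1064)] = -6594.

-6594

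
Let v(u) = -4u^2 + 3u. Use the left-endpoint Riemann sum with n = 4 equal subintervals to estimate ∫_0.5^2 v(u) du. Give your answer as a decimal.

Δu = (2 − 0.5)/4 = 0.375.
Left endpoints: 0.5, 0.875, 1.25, 1.625.
v(0.5) = 0.5, v(0.875) = -0.4375, v(1.25) = -2.5, v(1.625) = -5.6875.
Sum = Δu · [v(0.5) + v(0.875) + v(1.25) + v(1.625)].
Sum = -3.046875.

-3.046875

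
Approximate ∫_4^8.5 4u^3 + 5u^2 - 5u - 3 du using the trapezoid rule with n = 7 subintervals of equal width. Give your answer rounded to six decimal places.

Δu = (8.5 − 4)/7 = 9/14.
f(4) = 313, f(65/14) = 661159/1372, f(37/7) = 240433/343, f(83/14) = 1339903/1372, f(46/7) = 451105/343, f(101/14) = 2364031/1372, f(55/7) = 756871/343, f(8.5) = 2772.25.
T_7 = (Δu/2)·[f(u_0) + 2f(u_1) + ... + 2f(u_{6}) + f(u_7)].
Sum ≈ 5751.608418.

5751.608418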